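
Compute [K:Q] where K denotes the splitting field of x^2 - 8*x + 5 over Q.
[K:Q] = 2

The discriminant of x^2 + (-8)*x + (5) is b^2 - 4c = 64 - (20) = 44. Since 44 is not a perfect square in Q, the polynomial is irreducible over Q. Its two roots generate a degree-2 extension, so [K:Q] = 2.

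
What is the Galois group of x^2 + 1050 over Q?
Gal(K/Q) = Z/2Z (cyclic of order 2)

x^2 + 1050 is irreducible over Q since -1050 is not a rational square. The splitting field Q(sqrt(-1050)) has degree 2 over Q, and its unique nontrivial automorphism is sqrt(-1050) ↦ -sqrt(-1050). Hence Gal(Q(sqrt(-1050))/Q) = Z/2Z.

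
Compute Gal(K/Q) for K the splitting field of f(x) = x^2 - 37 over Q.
Gal(K/Q) = Z/2Z (cyclic of order 2)

x^2 - 37 is irreducible over Q since 37 is not a rational square. The splitting field Q(sqrt(37)) has degree 2 over Q, and its unique nontrivial automorphism is sqrt(37) ↦ -sqrt(37). Hence Gal(Q(sqrt(37))/Q) = Z/2Z.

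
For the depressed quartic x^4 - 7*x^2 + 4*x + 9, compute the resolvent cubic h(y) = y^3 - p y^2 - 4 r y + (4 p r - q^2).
h(y) = y^3 + 7*y^2 - 36*y - 268

Identify coefficients: p = -7, q = 4, r = 9.
Plug into h(y) = y^3 - p y^2 - 4 r y + (4 p r - q^2):
  h(y) = y^3 - (-7) y^2 - 4*(9) y + (4*(-7)*(9) - (4)^2)
       = y^3 + (7) y^2 + (-36) y + (-268).
Simplifying: h(y) = y^3 + 7*y^2 - 36*y - 268.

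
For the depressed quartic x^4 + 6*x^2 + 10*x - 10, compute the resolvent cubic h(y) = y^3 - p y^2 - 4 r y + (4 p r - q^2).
h(y) = y^3 - 6*y^2 + 40*y - 340

Identify coefficients: p = 6, q = 10, r = -10.
Plug into h(y) = y^3 - p y^2 - 4 r y + (4 p r - q^2):
  h(y) = y^3 - (6) y^2 - 4*(-10) y + (4*(6)*(-10) - (10)^2)
       = y^3 + (-6) y^2 + (40) y + (-340).
Simplifying: h(y) = y^3 - 6*y^2 + 40*y - 340.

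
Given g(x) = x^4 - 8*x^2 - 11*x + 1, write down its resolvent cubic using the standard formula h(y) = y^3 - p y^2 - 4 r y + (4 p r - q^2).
h(y) = y^3 + 8*y^2 - 4*y - 153

Identify coefficients: p = -8, q = -11, r = 1.
Plug into h(y) = y^3 - p y^2 - 4 r y + (4 p r - q^2):
  h(y) = y^3 - (-8) y^2 - 4*(1) y + (4*(-8)*(1) - (-11)^2)
       = y^3 + (8) y^2 + (-4) y + (-153).
Simplifying: h(y) = y^3 + 8*y^2 - 4*y - 153.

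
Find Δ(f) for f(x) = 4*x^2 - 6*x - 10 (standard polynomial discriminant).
Δ = 196

For a quadratic a x^2 + b x + c the discriminant is Δ = b^2 - 4ac = (-6)^2 - 4*(4)*(-10) = 36 - (-160) = 196.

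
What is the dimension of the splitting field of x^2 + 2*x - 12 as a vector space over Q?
[K:Q] = 2

The discriminant of x^2 + (2)*x + (-12) is b^2 - 4c = 4 - (-48) = 52. Since 52 is not a perfect square in Q, the polynomial is irreducible over Q. Its two roots generate a degree-2 extension, so [K:Q] = 2.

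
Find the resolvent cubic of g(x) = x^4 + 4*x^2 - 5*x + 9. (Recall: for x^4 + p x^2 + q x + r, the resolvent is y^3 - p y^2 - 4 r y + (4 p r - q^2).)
h(y) = y^3 - 4*y^2 - 36*y + 119

Identify coefficients: p = 4, q = -5, r = 9.
Plug into h(y) = y^3 - p y^2 - 4 r y + (4 p r - q^2):
  h(y) = y^3 - (4) y^2 - 4*(9) y + (4*(4)*(9) - (-5)^2)
       = y^3 + (-4) y^2 + (-36) y + (119).
Simplifying: h(y) = y^3 - 4*y^2 - 36*y + 119.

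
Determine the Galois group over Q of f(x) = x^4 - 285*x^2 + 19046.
Gal(K/Q) = V_4 (Klein four-group, Z/2Z × Z/2Z)

f factors as (x^2 - 107)(x^2 - 178), so the splitting field is K = Q(sqrt(107), sqrt(178)). The elements 107, 178, 19046 are all non-squares in Q, so sqrt(107) and sqrt(178) generate independent quadratic extensions. Thus [K:Q] = 4 and Gal(K/Q) is generated by the two order-2 automorphisms sqrt(107) ↦ -sqrt(107) and sqrt(178) ↦ -sqrt(178), giving V_4.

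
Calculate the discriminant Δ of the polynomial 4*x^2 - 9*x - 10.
Δ = 241

For a quadratic a x^2 + b x + c the discriminant is Δ = b^2 - 4ac = (-9)^2 - 4*(4)*(-10) = 81 - (-160) = 241.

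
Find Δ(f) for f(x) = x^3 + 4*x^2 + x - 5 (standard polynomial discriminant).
Δ = 257

For x^3 + a x^2 + b x + c the discriminant is Δ = 18 a b c - 4 a^3 c + a^2 b^2 - 4 b^3 - 27 c^2.
Plug a = 4, b = 1, c = -5:
  18*(4)*(1)*(-5) - 4*(4)^3*(-5) + (4)^2*(1)^2 - 4*(1)^3 - 27*(-5)^2
  = -360 + (1280) + 16 + (-4) + (-675)
  = 257.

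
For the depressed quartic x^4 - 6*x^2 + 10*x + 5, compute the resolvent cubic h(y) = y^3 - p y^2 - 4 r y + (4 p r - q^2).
h(y) = y^3 + 6*y^2 - 20*y - 220

Identify coefficients: p = -6, q = 10, r = 5.
Plug into h(y) = y^3 - p y^2 - 4 r y + (4 p r - q^2):
  h(y) = y^3 - (-6) y^2 - 4*(5) y + (4*(-6)*(5) - (10)^2)
       = y^3 + (6) y^2 + (-20) y + (-220).
Simplifying: h(y) = y^3 + 6*y^2 - 20*y - 220.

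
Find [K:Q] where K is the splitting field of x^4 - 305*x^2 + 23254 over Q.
[K:Q] = 4

f factors as (x^2 - 154)(x^2 - 151); the splitting field is K = Q(sqrt(154), sqrt(151)). Since 154, 151, and 23254 are all non-squares in Q, the three subfields Q(sqrt(154)), Q(sqrt(151)), Q(sqrt(23254)) are distinct degree-2 extensions, so [K:Q] = 4 (Klein four Galois group).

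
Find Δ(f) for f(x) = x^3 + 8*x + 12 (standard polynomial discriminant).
Δ = -5936

For a depressed cubic x^3 + p x + q the discriminant is Δ = -4 p^3 - 27 q^2 = -4*(8)^3 - 27*(12)^2 = -2048 - 3888 = -5936.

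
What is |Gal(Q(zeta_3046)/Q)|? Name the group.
|Gal(Q(zeta_3046)/Q)| = phi(3046) = 1522; group ≅ (Z/3046Z)^* ≅ Z/1522Z

The n-th cyclotomic polynomial Φ_3046(x) is the minimal polynomial of zeta_3046 over Q and has degree phi(3046) = 1522. So Q(zeta_3046) is a degree-1522 Galois extension with Galois group (Z/3046Z)^*. By CRT, (Z/3046Z)^* ≅ (Z/2Z)^* × (Z/1523Z)^*. Each prime-power unit group is (Z/2Z)^* ≅ trivial group (order 1); (Z/1523Z)^* ≅ Z/1522Z. Hence Gal(Q(zeta_3046)/Q) ≅ Z/1522Z.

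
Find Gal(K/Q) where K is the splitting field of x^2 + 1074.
Gal(K/Q) = Z/2Z (cyclic of order 2)

x^2 + 1074 is irreducible over Q since -1074 is not a rational square. The splitting field Q(sqrt(-1074)) has degree 2 over Q, and its unique nontrivial automorphism is sqrt(-1074) ↦ -sqrt(-1074). Hence Gal(Q(sqrt(-1074))/Q) = Z/2Z.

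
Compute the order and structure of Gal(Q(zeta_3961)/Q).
|Gal(Q(zeta_3961)/Q)| = phi(3961) = 3712; group ≅ (Z/3961Z)^* ≅ Z/16Z × Z/232Z

The n-th cyclotomic polynomial Φ_3961(x) is the minimal polynomial of zeta_3961 over Q and has degree phi(3961) = 3712. So Q(zeta_3961) is a degree-3712 Galois extension with Galois group (Z/3961Z)^*. By CRT, (Z/3961Z)^* ≅ (Z/17Z)^* × (Z/233Z)^*. Each prime-power unit group is (Z/17Z)^* ≅ Z/16Z; (Z/233Z)^* ≅ Z/232Z. Hence Gal(Q(zeta_3961)/Q) ≅ Z/16Z × Z/232Z.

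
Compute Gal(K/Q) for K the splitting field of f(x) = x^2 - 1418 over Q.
Gal(K/Q) = Z/2Z (cyclic of order 2)

x^2 - 1418 is irreducible over Q since 1418 is not a rational square. The splitting field Q(sqrt(1418)) has degree 2 over Q, and its unique nontrivial automorphism is sqrt(1418) ↦ -sqrt(1418). Hence Gal(Q(sqrt(1418))/Q) = Z/2Z.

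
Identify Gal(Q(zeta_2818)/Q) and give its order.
|Gal(Q(zeta_2818)/Q)| = phi(2818) = 1408; group ≅ (Z/2818Z)^* ≅ Z/1408Z

The n-th cyclotomic polynomial Φ_2818(x) is the minimal polynomial of zeta_2818 over Q and has degree phi(2818) = 1408. So Q(zeta_2818) is a degree-1408 Galois extension with Galois group (Z/2818Z)^*. By CRT, (Z/2818Z)^* ≅ (Z/2Z)^* × (Z/1409Z)^*. Each prime-power unit group is (Z/2Z)^* ≅ trivial group (order 1); (Z/1409Z)^* ≅ Z/1408Z. Hence Gal(Q(zeta_2818)/Q) ≅ Z/1408Z.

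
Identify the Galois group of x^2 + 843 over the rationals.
Gal(K/Q) = Z/2Z (cyclic of order 2)

x^2 + 843 is irreducible over Q since -843 is not a rational square. The splitting field Q(sqrt(-843)) has degree 2 over Q, and its unique nontrivial automorphism is sqrt(-843) ↦ -sqrt(-843). Hence Gal(Q(sqrt(-843))/Q) = Z/2Z.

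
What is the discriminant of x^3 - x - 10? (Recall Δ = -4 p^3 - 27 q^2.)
Δ = -2696

For a depressed cubic x^3 + p x + q the discriminant is Δ = -4 p^3 - 27 q^2 = -4*(-1)^3 - 27*(-10)^2 = 4 - 2700 = -2696.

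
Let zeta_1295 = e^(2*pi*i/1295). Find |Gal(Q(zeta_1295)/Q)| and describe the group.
|Gal(Q(zeta_1295)/Q)| = phi(1295) = 864; group ≅ (Z/1295Z)^* ≅ Z/4Z × Z/6Z × Z/36Z

The n-th cyclotomic polynomial Φ_1295(x) is the minimal polynomial of zeta_1295 over Q and has degree phi(1295) = 864. So Q(zeta_1295) is a degree-864 Galois extension with Galois group (Z/1295Z)^*. By CRT, (Z/1295Z)^* ≅ (Z/5Z)^* × (Z/7Z)^* × (Z/37Z)^*. Each prime-power unit group is (Z/5Z)^* ≅ Z/4Z; (Z/7Z)^* ≅ Z/6Z; (Z/37Z)^* ≅ Z/36Z. Hence Gal(Q(zeta_1295)/Q) ≅ Z/4Z × Z/6Z × Z/36Z.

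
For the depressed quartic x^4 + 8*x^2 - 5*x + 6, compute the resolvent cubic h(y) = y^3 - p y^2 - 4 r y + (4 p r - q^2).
h(y) = y^3 - 8*y^2 - 24*y + 167

Identify coefficients: p = 8, q = -5, r = 6.
Plug into h(y) = y^3 - p y^2 - 4 r y + (4 p r - q^2):
  h(y) = y^3 - (8) y^2 - 4*(6) y + (4*(8)*(6) - (-5)^2)
       = y^3 + (-8) y^2 + (-24) y + (167).
Simplifying: h(y) = y^3 - 8*y^2 - 24*y + 167.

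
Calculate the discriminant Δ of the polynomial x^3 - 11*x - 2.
Δ = 5216

For a depressed cubic x^3 + p x + q the discriminant is Δ = -4 p^3 - 27 q^2 = -4*(-11)^3 - 27*(-2)^2 = 5324 - 108 = 5216.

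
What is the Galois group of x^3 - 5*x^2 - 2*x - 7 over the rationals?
Gal(K/Q) = S_3 (symmetric group of order 6)

Compute the discriminant of x^3 + (-5)*x^2 + (-2)*x + (-7): Δ = -5951. Since Δ is not a rational square, the Galois group is not contained in A_3; it must be the full S_3 (irreducibility of the cubic rules out anything smaller).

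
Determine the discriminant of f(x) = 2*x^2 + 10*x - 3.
Δ = 124

For a quadratic a x^2 + b x + c the discriminant is Δ = b^2 - 4ac = (10)^2 - 4*(2)*(-3) = 100 - (-24) = 124.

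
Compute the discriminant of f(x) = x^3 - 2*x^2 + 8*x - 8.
Δ = -1472

For x^3 + a x^2 + b x + c the discriminant is Δ = 18 a b c - 4 a^3 c + a^2 b^2 - 4 b^3 - 27 c^2.
Plug a = -2, b = 8, c = -8:
  18*(-2)*(8)*(-8) - 4*(-2)^3*(-8) + (-2)^2*(8)^2 - 4*(8)^3 - 27*(-8)^2
  = 2304 + (-256) + 256 + (-2048) + (-1728)
  = -1472.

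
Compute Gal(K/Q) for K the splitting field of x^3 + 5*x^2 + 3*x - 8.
Gal(K/Q) = S_3 (symmetric group of order 6)

Compute the discriminant of x^3 + (5)*x^2 + (3)*x + (-8): Δ = 229. Since Δ is not a rational square, the Galois group is not contained in A_3; it must be the full S_3 (irreducibility of the cubic rules out anything smaller).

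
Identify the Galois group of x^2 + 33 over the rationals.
Gal(K/Q) = Z/2Z (cyclic of order 2)

x^2 + 33 is irreducible over Q since -33 is not a rational square. The splitting field Q(sqrt(-33)) has degree 2 over Q, and its unique nontrivial automorphism is sqrt(-33) ↦ -sqrt(-33). Hence Gal(Q(sqrt(-33))/Q) = Z/2Z.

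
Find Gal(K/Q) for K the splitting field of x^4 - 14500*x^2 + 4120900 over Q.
Gal(K/Q) = Z/2Z (cyclic of order 2)

f factors as (x^2 - 14210)(x^2 - 290), so the splitting field is K = Q(sqrt(14210), sqrt(290)). The squarefree part of 14210 is 290 and the squarefree part of 290 is also 290, so sqrt(14210) and sqrt(290) are both rational multiples of sqrt(290). Hence Q(sqrt(14210)) = Q(sqrt(290)) = Q(sqrt(290)), and the splitting field collapses to a single degree-2 extension with Galois group Z/2Z.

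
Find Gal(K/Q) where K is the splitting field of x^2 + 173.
Gal(K/Q) = Z/2Z (cyclic of order 2)

x^2 + 173 is irreducible over Q since -173 is not a rational square. The splitting field Q(sqrt(-173)) has degree 2 over Q, and its unique nontrivial automorphism is sqrt(-173) ↦ -sqrt(-173). Hence Gal(Q(sqrt(-173))/Q) = Z/2Z.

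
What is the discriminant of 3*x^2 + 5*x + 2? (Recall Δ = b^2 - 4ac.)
Δ = 1

For a quadratic a x^2 + b x + c the discriminant is Δ = b^2 - 4ac = (5)^2 - 4*(3)*(2) = 25 - (24) = 1.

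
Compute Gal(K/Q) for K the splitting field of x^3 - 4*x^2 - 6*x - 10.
Gal(K/Q) = S_3 (symmetric group of order 6)

Compute the discriminant of x^3 + (-4)*x^2 + (-6)*x + (-10): Δ = -8140. Since Δ is not a rational square, the Galois group is not contained in A_3; it must be the full S_3 (irreducibility of the cubic rules out anything smaller).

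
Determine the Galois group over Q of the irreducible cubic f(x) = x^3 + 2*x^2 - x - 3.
Gal(K/Q) = S_3 (symmetric group of order 6)

Compute the discriminant of x^3 + (2)*x^2 + (-1)*x + (-3): Δ = -31. Since Δ is not a rational square, the Galois group is not contained in A_3; it must be the full S_3 (irreducibility of the cubic rules out anything smaller).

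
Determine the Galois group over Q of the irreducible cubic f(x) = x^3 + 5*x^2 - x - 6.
Gal(K/Q) = S_3 (symmetric group of order 6)

Compute the discriminant of x^3 + (5)*x^2 + (-1)*x + (-6): Δ = 2597. Since Δ is not a rational square, the Galois group is not contained in A_3; it must be the full S_3 (irreducibility of the cubic rules out anything smaller).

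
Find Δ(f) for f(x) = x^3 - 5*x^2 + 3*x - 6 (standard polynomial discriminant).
Δ = -2235

For x^3 + a x^2 + b x + c the discriminant is Δ = 18 a b c - 4 a^3 c + a^2 b^2 - 4 b^3 - 27 c^2.
Plug a = -5, b = 3, c = -6:
  18*(-5)*(3)*(-6) - 4*(-5)^3*(-6) + (-5)^2*(3)^2 - 4*(3)^3 - 27*(-6)^2
  = 1620 + (-3000) + 225 + (-108) + (-972)
  = -2235.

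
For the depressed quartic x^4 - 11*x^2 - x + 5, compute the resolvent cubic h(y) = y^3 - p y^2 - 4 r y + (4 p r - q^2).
h(y) = y^3 + 11*y^2 - 20*y - 221

Identify coefficients: p = -11, q = -1, r = 5.
Plug into h(y) = y^3 - p y^2 - 4 r y + (4 p r - q^2):
  h(y) = y^3 - (-11) y^2 - 4*(5) y + (4*(-11)*(5) - (-1)^2)
       = y^3 + (11) y^2 + (-20) y + (-221).
Simplifying: h(y) = y^3 + 11*y^2 - 20*y - 221.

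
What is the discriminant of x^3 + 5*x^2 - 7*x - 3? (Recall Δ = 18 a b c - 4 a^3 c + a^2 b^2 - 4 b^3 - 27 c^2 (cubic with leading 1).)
Δ = 5744

For x^3 + a x^2 + b x + c the discriminant is Δ = 18 a b c - 4 a^3 c + a^2 b^2 - 4 b^3 - 27 c^2.
Plug a = 5, b = -7, c = -3:
  18*(5)*(-7)*(-3) - 4*(5)^3*(-3) + (5)^2*(-7)^2 - 4*(-7)^3 - 27*(-3)^2
  = 1890 + (1500) + 1225 + (1372) + (-243)
  = 5744.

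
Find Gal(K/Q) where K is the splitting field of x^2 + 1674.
Gal(K/Q) = Z/2Z (cyclic of order 2)

x^2 + 1674 is irreducible over Q since -1674 is not a rational square. The splitting field Q(sqrt(-1674)) has degree 2 over Q, and its unique nontrivial automorphism is sqrt(-1674) ↦ -sqrt(-1674). Hence Gal(Q(sqrt(-1674))/Q) = Z/2Z.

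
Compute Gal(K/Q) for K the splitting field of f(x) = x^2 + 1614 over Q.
Gal(K/Q) = Z/2Z (cyclic of order 2)

x^2 + 1614 is irreducible over Q since -1614 is not a rational square. The splitting field Q(sqrt(-1614)) has degree 2 over Q, and its unique nontrivial automorphism is sqrt(-1614) ↦ -sqrt(-1614). Hence Gal(Q(sqrt(-1614))/Q) = Z/2Z.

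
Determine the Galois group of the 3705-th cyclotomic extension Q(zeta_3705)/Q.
|Gal(Q(zeta_3705)/Q)| = phi(3705) = 1728; group ≅ (Z/3705Z)^* ≅ Z/2Z × Z/4Z × Z/12Z × Z/18Z

The n-th cyclotomic polynomial Φ_3705(x) is the minimal polynomial of zeta_3705 over Q and has degree phi(3705) = 1728. So Q(zeta_3705) is a degree-1728 Galois extension with Galois group (Z/3705Z)^*. By CRT, (Z/3705Z)^* ≅ (Z/3Z)^* × (Z/5Z)^* × (Z/13Z)^* × (Z/19Z)^*. Each prime-power unit group is (Z/3Z)^* ≅ Z/2Z; (Z/5Z)^* ≅ Z/4Z; (Z/13Z)^* ≅ Z/12Z; (Z/19Z)^* ≅ Z/18Z. Hence Gal(Q(zeta_3705)/Q) ≅ Z/2Z × Z/4Z × Z/12Z × Z/18Z.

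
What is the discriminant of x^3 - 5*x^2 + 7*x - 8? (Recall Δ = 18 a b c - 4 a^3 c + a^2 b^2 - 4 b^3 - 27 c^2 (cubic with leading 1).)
Δ = -835

For x^3 + a x^2 + b x + c the discriminant is Δ = 18 a b c - 4 a^3 c + a^2 b^2 - 4 b^3 - 27 c^2.
Plug a = -5, b = 7, c = -8:
  18*(-5)*(7)*(-8) - 4*(-5)^3*(-8) + (-5)^2*(7)^2 - 4*(7)^3 - 27*(-8)^2
  = 5040 + (-4000) + 1225 + (-1372) + (-1728)
  = -835.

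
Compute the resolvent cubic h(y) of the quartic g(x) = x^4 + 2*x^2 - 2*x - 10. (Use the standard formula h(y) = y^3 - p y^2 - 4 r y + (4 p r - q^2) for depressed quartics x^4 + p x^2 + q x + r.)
h(y) = y^3 - 2*y^2 + 40*y - 84

Identify coefficients: p = 2, q = -2, r = -10.
Plug into h(y) = y^3 - p y^2 - 4 r y + (4 p r - q^2):
  h(y) = y^3 - (2) y^2 - 4*(-10) y + (4*(2)*(-10) - (-2)^2)
       = y^3 + (-2) y^2 + (40) y + (-84).
Simplifying: h(y) = y^3 - 2*y^2 + 40*y - 84.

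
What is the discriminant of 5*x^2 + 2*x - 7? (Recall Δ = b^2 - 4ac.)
Δ = 144

For a quadratic a x^2 + b x + c the discriminant is Δ = b^2 - 4ac = (2)^2 - 4*(5)*(-7) = 4 - (-140) = 144.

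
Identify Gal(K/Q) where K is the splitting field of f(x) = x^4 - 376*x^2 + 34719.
Gal(K/Q) = V_4 (Klein four-group, Z/2Z × Z/2Z)

f factors as (x^2 - 213)(x^2 - 163), so the splitting field is K = Q(sqrt(213), sqrt(163)). The elements 213, 163, 34719 are all non-squares in Q, so sqrt(213) and sqrt(163) generate independent quadratic extensions. Thus [K:Q] = 4 and Gal(K/Q) is generated by the two order-2 automorphisms sqrt(213) ↦ -sqrt(213) and sqrt(163) ↦ -sqrt(163), giving V_4.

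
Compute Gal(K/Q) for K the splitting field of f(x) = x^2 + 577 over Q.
Gal(K/Q) = Z/2Z (cyclic of order 2)

x^2 + 577 is irreducible over Q since -577 is not a rational square. The splitting field Q(sqrt(-577)) has degree 2 over Q, and its unique nontrivial automorphism is sqrt(-577) ↦ -sqrt(-577). Hence Gal(Q(sqrt(-577))/Q) = Z/2Z.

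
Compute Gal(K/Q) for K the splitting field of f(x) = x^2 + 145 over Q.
Gal(K/Q) = Z/2Z (cyclic of order 2)

x^2 + 145 is irreducible over Q since -145 is not a rational square. The splitting field Q(sqrt(-145)) has degree 2 over Q, and its unique nontrivial automorphism is sqrt(-145) ↦ -sqrt(-145). Hence Gal(Q(sqrt(-145))/Q) = Z/2Z.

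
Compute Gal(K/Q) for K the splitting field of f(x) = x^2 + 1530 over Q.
Gal(K/Q) = Z/2Z (cyclic of order 2)

x^2 + 1530 is irreducible over Q since -1530 is not a rational square. The splitting field Q(sqrt(-1530)) has degree 2 over Q, and its unique nontrivial automorphism is sqrt(-1530) ↦ -sqrt(-1530). Hence Gal(Q(sqrt(-1530))/Q) = Z/2Z.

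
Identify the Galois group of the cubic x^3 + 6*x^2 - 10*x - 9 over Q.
Gal(K/Q) = S_3 (symmetric group of order 6)

Compute the discriminant of x^3 + (6)*x^2 + (-10)*x + (-9): Δ = 22909. Since Δ is not a rational square, the Galois group is not contained in A_3; it must be the full S_3 (irreducibility of the cubic rules out anything smaller).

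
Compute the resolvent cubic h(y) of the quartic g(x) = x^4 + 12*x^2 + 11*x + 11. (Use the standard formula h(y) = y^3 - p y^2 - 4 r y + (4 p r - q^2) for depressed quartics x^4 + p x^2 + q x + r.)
h(y) = y^3 - 12*y^2 - 44*y + 407

Identify coefficients: p = 12, q = 11, r = 11.
Plug into h(y) = y^3 - p y^2 - 4 r y + (4 p r - q^2):
  h(y) = y^3 - (12) y^2 - 4*(11) y + (4*(12)*(11) - (11)^2)
       = y^3 + (-12) y^2 + (-44) y + (407).
Simplifying: h(y) = y^3 - 12*y^2 - 44*y + 407.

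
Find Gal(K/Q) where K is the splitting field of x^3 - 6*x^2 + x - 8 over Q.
Gal(K/Q) = S_3 (symmetric group of order 6)

Compute the discriminant of x^3 + (-6)*x^2 + (1)*x + (-8): Δ = -7744. Since Δ is not a rational square, the Galois group is not contained in A_3; it must be the full S_3 (irreducibility of the cubic rules out anything smaller).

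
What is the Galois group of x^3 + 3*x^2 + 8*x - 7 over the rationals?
Gal(K/Q) = S_3 (symmetric group of order 6)

Compute the discriminant of x^3 + (3)*x^2 + (8)*x + (-7): Δ = -5063. Since Δ is not a rational square, the Galois group is not contained in A_3; it must be the full S_3 (irreducibility of the cubic rules out anything smaller).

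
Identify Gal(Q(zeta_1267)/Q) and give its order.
|Gal(Q(zeta_1267)/Q)| = phi(1267) = 1080; group ≅ (Z/1267Z)^* ≅ Z/6Z × Z/180Z

The n-th cyclotomic polynomial Φ_1267(x) is the minimal polynomial of zeta_1267 over Q and has degree phi(1267) = 1080. So Q(zeta_1267) is a degree-1080 Galois extension with Galois group (Z/1267Z)^*. By CRT, (Z/1267Z)^* ≅ (Z/7Z)^* × (Z/181Z)^*. Each prime-power unit group is (Z/7Z)^* ≅ Z/6Z; (Z/181Z)^* ≅ Z/180Z. Hence Gal(Q(zeta_1267)/Q) ≅ Z/6Z × Z/180Z.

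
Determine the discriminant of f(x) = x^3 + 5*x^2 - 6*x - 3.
Δ = 4641

For x^3 + a x^2 + b x + c the discriminant is Δ = 18 a b c - 4 a^3 c + a^2 b^2 - 4 b^3 - 27 c^2.
Plug a = 5, b = -6, c = -3:
  18*(5)*(-6)*(-3) - 4*(5)^3*(-3) + (5)^2*(-6)^2 - 4*(-6)^3 - 27*(-3)^2
  = 1620 + (1500) + 900 + (864) + (-243)
  = 4641.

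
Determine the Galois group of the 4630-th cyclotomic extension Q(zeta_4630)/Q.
|Gal(Q(zeta_4630)/Q)| = phi(4630) = 1848; group ≅ (Z/4630Z)^* ≅ Z/4Z × Z/462Z

The n-th cyclotomic polynomial Φ_4630(x) is the minimal polynomial of zeta_4630 over Q and has degree phi(4630) = 1848. So Q(zeta_4630) is a degree-1848 Galois extension with Galois group (Z/4630Z)^*. By CRT, (Z/4630Z)^* ≅ (Z/2Z)^* × (Z/5Z)^* × (Z/463Z)^*. Each prime-power unit group is (Z/2Z)^* ≅ trivial group (order 1); (Z/5Z)^* ≅ Z/4Z; (Z/463Z)^* ≅ Z/462Z. Hence Gal(Q(zeta_4630)/Q) ≅ Z/4Z × Z/462Z.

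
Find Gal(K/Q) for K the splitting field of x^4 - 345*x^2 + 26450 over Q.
Gal(K/Q) = V_4 (Klein four-group, Z/2Z × Z/2Z)

f factors as (x^2 - 230)(x^2 - 115), so the splitting field is K = Q(sqrt(230), sqrt(115)). The elements 230, 115, 26450 are all non-squares in Q, so sqrt(230) and sqrt(115) generate independent quadratic extensions. Thus [K:Q] = 4 and Gal(K/Q) is generated by the two order-2 automorphisms sqrt(230) ↦ -sqrt(230) and sqrt(115) ↦ -sqrt(115), giving V_4.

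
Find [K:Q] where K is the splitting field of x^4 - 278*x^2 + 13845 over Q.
[K:Q] = 4

f factors as (x^2 - 65)(x^2 - 213); the splitting field is K = Q(sqrt(65), sqrt(213)). Since 65, 213, and 13845 are all non-squares in Q, the three subfields Q(sqrt(65)), Q(sqrt(213)), Q(sqrt(13845)) are distinct degree-2 extensions, so [K:Q] = 4 (Klein four Galois group).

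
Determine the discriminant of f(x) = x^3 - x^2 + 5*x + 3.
Δ = -976

For x^3 + a x^2 + b x + c the discriminant is Δ = 18 a b c - 4 a^3 c + a^2 b^2 - 4 b^3 - 27 c^2.
Plug a = -1, b = 5, c = 3:
  18*(-1)*(5)*(3) - 4*(-1)^3*(3) + (-1)^2*(5)^2 - 4*(5)^3 - 27*(3)^2
  = -270 + (12) + 25 + (-500) + (-243)
  = -976.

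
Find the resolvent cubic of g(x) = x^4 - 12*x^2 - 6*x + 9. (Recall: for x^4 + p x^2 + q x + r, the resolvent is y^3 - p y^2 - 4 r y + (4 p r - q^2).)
h(y) = y^3 + 12*y^2 - 36*y - 468

Identify coefficients: p = -12, q = -6, r = 9.
Plug into h(y) = y^3 - p y^2 - 4 r y + (4 p r - q^2):
  h(y) = y^3 - (-12) y^2 - 4*(9) y + (4*(-12)*(9) - (-6)^2)
       = y^3 + (12) y^2 + (-36) y + (-468).
Simplifying: h(y) = y^3 + 12*y^2 - 36*y - 468.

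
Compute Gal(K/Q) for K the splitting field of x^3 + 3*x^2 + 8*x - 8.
Gal(K/Q) = S_3 (symmetric group of order 6)

Compute the discriminant of x^3 + (3)*x^2 + (8)*x + (-8): Δ = -5792. Since Δ is not a rational square, the Galois group is not contained in A_3; it must be the full S_3 (irreducibility of the cubic rules out anything smaller).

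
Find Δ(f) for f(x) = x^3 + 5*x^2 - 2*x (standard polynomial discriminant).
Δ = 132

For x^3 + a x^2 + b x + c the discriminant is Δ = 18 a b c - 4 a^3 c + a^2 b^2 - 4 b^3 - 27 c^2.
Plug a = 5, b = -2, c = 0:
  18*(5)*(-2)*(0) - 4*(5)^3*(0) + (5)^2*(-2)^2 - 4*(-2)^3 - 27*(0)^2
  = 0 + (0) + 100 + (32) + (0)
  = 132.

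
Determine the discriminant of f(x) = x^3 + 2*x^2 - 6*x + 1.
Δ = 733

For x^3 + a x^2 + b x + c the discriminant is Δ = 18 a b c - 4 a^3 c + a^2 b^2 - 4 b^3 - 27 c^2.
Plug a = 2, b = -6, c = 1:
  18*(2)*(-6)*(1) - 4*(2)^3*(1) + (2)^2*(-6)^2 - 4*(-6)^3 - 27*(1)^2
  = -216 + (-32) + 144 + (864) + (-27)
  = 733.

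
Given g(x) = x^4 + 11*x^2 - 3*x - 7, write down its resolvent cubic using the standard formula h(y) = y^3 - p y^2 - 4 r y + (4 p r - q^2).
h(y) = y^3 - 11*y^2 + 28*y - 317

Identify coefficients: p = 11, q = -3, r = -7.
Plug into h(y) = y^3 - p y^2 - 4 r y + (4 p r - q^2):
  h(y) = y^3 - (11) y^2 - 4*(-7) y + (4*(11)*(-7) - (-3)^2)
       = y^3 + (-11) y^2 + (28) y + (-317).
Simplifying: h(y) = y^3 - 11*y^2 + 28*y - 317.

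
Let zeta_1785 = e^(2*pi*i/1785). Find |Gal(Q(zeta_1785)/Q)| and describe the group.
|Gal(Q(zeta_1785)/Q)| = phi(1785) = 768; group ≅ (Z/1785Z)^* ≅ Z/2Z × Z/4Z × Z/6Z × Z/16Z

The n-th cyclotomic polynomial Φ_1785(x) is the minimal polynomial of zeta_1785 over Q and has degree phi(1785) = 768. So Q(zeta_1785) is a degree-768 Galois extension with Galois group (Z/1785Z)^*. By CRT, (Z/1785Z)^* ≅ (Z/3Z)^* × (Z/5Z)^* × (Z/7Z)^* × (Z/17Z)^*. Each prime-power unit group is (Z/3Z)^* ≅ Z/2Z; (Z/5Z)^* ≅ Z/4Z; (Z/7Z)^* ≅ Z/6Z; (Z/17Z)^* ≅ Z/16Z. Hence Gal(Q(zeta_1785)/Q) ≅ Z/2Z × Z/4Z × Z/6Z × Z/16Z.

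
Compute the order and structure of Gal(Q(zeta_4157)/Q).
|Gal(Q(zeta_4157)/Q)| = phi(4157) = 4156; group ≅ (Z/4157Z)^* ≅ Z/4156Z

The n-th cyclotomic polynomial Φ_4157(x) is the minimal polynomial of zeta_4157 over Q and has degree phi(4157) = 4156. So Q(zeta_4157) is a degree-4156 Galois extension with Galois group (Z/4157Z)^*. (Z/4157Z)^* is cyclic since 4157 is an odd prime power (or 4). Hence Gal(Q(zeta_4157)/Q) ≅ Z/4156Z.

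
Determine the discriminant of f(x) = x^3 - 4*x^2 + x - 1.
Δ = -199

For x^3 + a x^2 + b x + c the discriminant is Δ = 18 a b c - 4 a^3 c + a^2 b^2 - 4 b^3 - 27 c^2.
Plug a = -4, b = 1, c = -1:
  18*(-4)*(1)*(-1) - 4*(-4)^3*(-1) + (-4)^2*(1)^2 - 4*(1)^3 - 27*(-1)^2
  = 72 + (-256) + 16 + (-4) + (-27)
  = -199.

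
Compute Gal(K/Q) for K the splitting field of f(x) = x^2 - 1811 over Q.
Gal(K/Q) = Z/2Z (cyclic of order 2)

x^2 - 1811 is irreducible over Q since 1811 is not a rational square. The splitting field Q(sqrt(1811)) has degree 2 over Q, and its unique nontrivial automorphism is sqrt(1811) ↦ -sqrt(1811). Hence Gal(Q(sqrt(1811))/Q) = Z/2Z.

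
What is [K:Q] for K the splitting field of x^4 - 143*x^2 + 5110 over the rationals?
[K:Q] = 4

f factors as (x^2 - 73)(x^2 - 70); the splitting field is K = Q(sqrt(73), sqrt(70)). Since 73, 70, and 5110 are all non-squares in Q, the three subfields Q(sqrt(73)), Q(sqrt(70)), Q(sqrt(5110)) are distinct degree-2 extensions, so [K:Q] = 4 (Klein four Galois group).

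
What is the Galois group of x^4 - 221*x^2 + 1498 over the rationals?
Gal(K/Q) = V_4 (Klein four-group, Z/2Z × Z/2Z)

f factors as (x^2 - 7)(x^2 - 214), so the splitting field is K = Q(sqrt(7), sqrt(214)). The elements 7, 214, 1498 are all non-squares in Q, so sqrt(7) and sqrt(214) generate independent quadratic extensions. Thus [K:Q] = 4 and Gal(K/Q) is generated by the two order-2 automorphisms sqrt(7) ↦ -sqrt(7) and sqrt(214) ↦ -sqrt(214), giving V_4.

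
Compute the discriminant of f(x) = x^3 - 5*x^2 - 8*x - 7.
Δ = -6215

For x^3 + a x^2 + b x + c the discriminant is Δ = 18 a b c - 4 a^3 c + a^2 b^2 - 4 b^3 - 27 c^2.
Plug a = -5, b = -8, c = -7:
  18*(-5)*(-8)*(-7) - 4*(-5)^3*(-7) + (-5)^2*(-8)^2 - 4*(-8)^3 - 27*(-7)^2
  = -5040 + (-3500) + 1600 + (2048) + (-1323)
  = -6215.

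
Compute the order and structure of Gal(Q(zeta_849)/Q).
|Gal(Q(zeta_849)/Q)| = phi(849) = 564; group ≅ (Z/849Z)^* ≅ Z/2Z × Z/282Z

The n-th cyclotomic polynomial Φ_849(x) is the minimal polynomial of zeta_849 over Q and has degree phi(849) = 564. So Q(zeta_849) is a degree-564 Galois extension with Galois group (Z/849Z)^*. By CRT, (Z/849Z)^* ≅ (Z/3Z)^* × (Z/283Z)^*. Each prime-power unit group is (Z/3Z)^* ≅ Z/2Z; (Z/283Z)^* ≅ Z/282Z. Hence Gal(Q(zeta_849)/Q) ≅ Z/2Z × Z/282Z.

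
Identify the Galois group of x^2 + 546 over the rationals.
Gal(K/Q) = Z/2Z (cyclic of order 2)

x^2 + 546 is irreducible over Q since -546 is not a rational square. The splitting field Q(sqrt(-546)) has degree 2 over Q, and its unique nontrivial automorphism is sqrt(-546) ↦ -sqrt(-546). Hence Gal(Q(sqrt(-546))/Q) = Z/2Z.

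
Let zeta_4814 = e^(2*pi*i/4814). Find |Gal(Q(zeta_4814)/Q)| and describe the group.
|Gal(Q(zeta_4814)/Q)| = phi(4814) = 2296; group ≅ (Z/4814Z)^* ≅ Z/28Z × Z/82Z

The n-th cyclotomic polynomial Φ_4814(x) is the minimal polynomial of zeta_4814 over Q and has degree phi(4814) = 2296. So Q(zeta_4814) is a degree-2296 Galois extension with Galois group (Z/4814Z)^*. By CRT, (Z/4814Z)^* ≅ (Z/2Z)^* × (Z/29Z)^* × (Z/83Z)^*. Each prime-power unit group is (Z/2Z)^* ≅ trivial group (order 1); (Z/29Z)^* ≅ Z/28Z; (Z/83Z)^* ≅ Z/82Z. Hence Gal(Q(zeta_4814)/Q) ≅ Z/28Z × Z/82Z.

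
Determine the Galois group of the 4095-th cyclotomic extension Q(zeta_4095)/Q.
|Gal(Q(zeta_4095)/Q)| = phi(4095) = 1728; group ≅ (Z/4095Z)^* ≅ Z/4Z × Z/6Z × Z/6Z × Z/12Z

The n-th cyclotomic polynomial Φ_4095(x) is the minimal polynomial of zeta_4095 over Q and has degree phi(4095) = 1728. So Q(zeta_4095) is a degree-1728 Galois extension with Galois group (Z/4095Z)^*. By CRT, (Z/4095Z)^* ≅ (Z/9Z)^* × (Z/5Z)^* × (Z/7Z)^* × (Z/13Z)^*. Each prime-power unit group is (Z/9Z)^* ≅ Z/6Z; (Z/5Z)^* ≅ Z/4Z; (Z/7Z)^* ≅ Z/6Z; (Z/13Z)^* ≅ Z/12Z. Hence Gal(Q(zeta_4095)/Q) ≅ Z/4Z × Z/6Z × Z/6Z × Z/12Z.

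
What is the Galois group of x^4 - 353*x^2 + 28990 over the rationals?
Gal(K/Q) = V_4 (Klein four-group, Z/2Z × Z/2Z)

f factors as (x^2 - 130)(x^2 - 223), so the splitting field is K = Q(sqrt(130), sqrt(223)). The elements 130, 223, 28990 are all non-squares in Q, so sqrt(130) and sqrt(223) generate independent quadratic extensions. Thus [K:Q] = 4 and Gal(K/Q) is generated by the two order-2 automorphisms sqrt(130) ↦ -sqrt(130) and sqrt(223) ↦ -sqrt(223), giving V_4.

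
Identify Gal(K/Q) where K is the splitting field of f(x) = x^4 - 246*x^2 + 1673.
Gal(K/Q) = V_4 (Klein four-group, Z/2Z × Z/2Z)

f factors as (x^2 - 239)(x^2 - 7), so the splitting field is K = Q(sqrt(239), sqrt(7)). The elements 239, 7, 1673 are all non-squares in Q, so sqrt(239) and sqrt(7) generate independent quadratic extensions. Thus [K:Q] = 4 and Gal(K/Q) is generated by the two order-2 automorphisms sqrt(239) ↦ -sqrt(239) and sqrt(7) ↦ -sqrt(7), giving V_4.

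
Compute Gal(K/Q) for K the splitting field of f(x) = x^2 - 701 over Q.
Gal(K/Q) = Z/2Z (cyclic of order 2)

x^2 - 701 is irreducible over Q since 701 is not a rational square. The splitting field Q(sqrt(701)) has degree 2 over Q, and its unique nontrivial automorphism is sqrt(701) ↦ -sqrt(701). Hence Gal(Q(sqrt(701))/Q) = Z/2Z.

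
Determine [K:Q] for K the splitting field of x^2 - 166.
[K:Q] = 2

The polynomial x^2 - 166 is irreducible over Q since 166 is not a perfect square. Its splitting field is Q(sqrt(166)), which has degree 2 over Q.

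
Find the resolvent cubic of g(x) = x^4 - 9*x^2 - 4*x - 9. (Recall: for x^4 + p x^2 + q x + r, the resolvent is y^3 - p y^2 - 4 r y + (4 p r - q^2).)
h(y) = y^3 + 9*y^2 + 36*y + 308

Identify coefficients: p = -9, q = -4, r = -9.
Plug into h(y) = y^3 - p y^2 - 4 r y + (4 p r - q^2):
  h(y) = y^3 - (-9) y^2 - 4*(-9) y + (4*(-9)*(-9) - (-4)^2)
       = y^3 + (9) y^2 + (36) y + (308).
Simplifying: h(y) = y^3 + 9*y^2 + 36*y + 308.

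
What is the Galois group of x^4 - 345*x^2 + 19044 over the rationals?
Gal(K/Q) = Z/2Z (cyclic of order 2)

f factors as (x^2 - 276)(x^2 - 69), so the splitting field is K = Q(sqrt(276), sqrt(69)). The squarefree part of 276 is 69 and the squarefree part of 69 is also 69, so sqrt(276) and sqrt(69) are both rational multiples of sqrt(69). Hence Q(sqrt(276)) = Q(sqrt(69)) = Q(sqrt(69)), and the splitting field collapses to a single degree-2 extension with Galois group Z/2Z.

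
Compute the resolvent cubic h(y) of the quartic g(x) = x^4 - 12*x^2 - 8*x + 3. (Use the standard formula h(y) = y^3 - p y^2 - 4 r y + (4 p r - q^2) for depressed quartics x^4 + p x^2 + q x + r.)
h(y) = y^3 + 12*y^2 - 12*y - 208

Identify coefficients: p = -12, q = -8, r = 3.
Plug into h(y) = y^3 - p y^2 - 4 r y + (4 p r - q^2):
  h(y) = y^3 - (-12) y^2 - 4*(3) y + (4*(-12)*(3) - (-8)^2)
       = y^3 + (12) y^2 + (-12) y + (-208).
Simplifying: h(y) = y^3 + 12*y^2 - 12*y - 208.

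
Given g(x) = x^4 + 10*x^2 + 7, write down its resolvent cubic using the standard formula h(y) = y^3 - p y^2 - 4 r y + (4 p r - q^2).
h(y) = y^3 - 10*y^2 - 28*y + 280

Identify coefficients: p = 10, q = 0, r = 7.
Plug into h(y) = y^3 - p y^2 - 4 r y + (4 p r - q^2):
  h(y) = y^3 - (10) y^2 - 4*(7) y + (4*(10)*(7) - (0)^2)
       = y^3 + (-10) y^2 + (-28) y + (280).
Simplifying: h(y) = y^3 - 10*y^2 - 28*y + 280.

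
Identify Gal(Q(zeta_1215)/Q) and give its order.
|Gal(Q(zeta_1215)/Q)| = phi(1215) = 648; group ≅ (Z/1215Z)^* ≅ Z/4Z × Z/162Z

The n-th cyclotomic polynomial Φ_1215(x) is the minimal polynomial of zeta_1215 over Q and has degree phi(1215) = 648. So Q(zeta_1215) is a degree-648 Galois extension with Galois group (Z/1215Z)^*. By CRT, (Z/1215Z)^* ≅ (Z/243Z)^* × (Z/5Z)^*. Each prime-power unit group is (Z/243Z)^* ≅ Z/162Z; (Z/5Z)^* ≅ Z/4Z. Hence Gal(Q(zeta_1215)/Q) ≅ Z/4Z × Z/162Z.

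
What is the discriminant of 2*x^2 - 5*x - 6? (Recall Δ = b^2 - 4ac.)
Δ = 73

For a quadratic a x^2 + b x + c the discriminant is Δ = b^2 - 4ac = (-5)^2 - 4*(2)*(-6) = 25 - (-48) = 73.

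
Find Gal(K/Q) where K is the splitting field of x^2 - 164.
Gal(K/Q) = Z/2Z (cyclic of order 2)

x^2 - 164 is irreducible over Q since 164 is not a rational square. The splitting field Q(sqrt(164)) has degree 2 over Q, and its unique nontrivial automorphism is sqrt(164) ↦ -sqrt(164). Hence Gal(Q(sqrt(164))/Q) = Z/2Z.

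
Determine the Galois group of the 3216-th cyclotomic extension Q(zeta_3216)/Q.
|Gal(Q(zeta_3216)/Q)| = phi(3216) = 1056; group ≅ (Z/3216Z)^* ≅ Z/2Z × Z/2Z × Z/4Z × Z/66Z

The n-th cyclotomic polynomial Φ_3216(x) is the minimal polynomial of zeta_3216 over Q and has degree phi(3216) = 1056. So Q(zeta_3216) is a degree-1056 Galois extension with Galois group (Z/3216Z)^*. By CRT, (Z/3216Z)^* ≅ (Z/16Z)^* × (Z/3Z)^* × (Z/67Z)^*. Each prime-power unit group is (Z/16Z)^* ≅ Z/2Z × Z/4Z; (Z/3Z)^* ≅ Z/2Z; (Z/67Z)^* ≅ Z/66Z. Hence Gal(Q(zeta_3216)/Q) ≅ Z/2Z × Z/2Z × Z/4Z × Z/66Z.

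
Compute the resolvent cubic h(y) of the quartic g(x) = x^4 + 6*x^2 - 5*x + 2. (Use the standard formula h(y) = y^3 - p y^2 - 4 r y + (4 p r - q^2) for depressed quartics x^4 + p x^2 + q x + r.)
h(y) = y^3 - 6*y^2 - 8*y + 23

Identify coefficients: p = 6, q = -5, r = 2.
Plug into h(y) = y^3 - p y^2 - 4 r y + (4 p r - q^2):
  h(y) = y^3 - (6) y^2 - 4*(2) y + (4*(6)*(2) - (-5)^2)
       = y^3 + (-6) y^2 + (-8) y + (23).
Simplifying: h(y) = y^3 - 6*y^2 - 8*y + 23.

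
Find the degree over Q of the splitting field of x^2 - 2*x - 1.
[K:Q] = 2

The discriminant of x^2 + (-2)*x + (-1) is b^2 - 4c = 4 - (-4) = 8. Since 8 is not a perfect square in Q, the polynomial is irreducible over Q. Its two roots generate a degree-2 extension, so [K:Q] = 2.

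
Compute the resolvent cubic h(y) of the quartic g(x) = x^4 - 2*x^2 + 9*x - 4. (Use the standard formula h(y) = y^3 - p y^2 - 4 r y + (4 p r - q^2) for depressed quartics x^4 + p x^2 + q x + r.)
h(y) = y^3 + 2*y^2 + 16*y - 49

Identify coefficients: p = -2, q = 9, r = -4.
Plug into h(y) = y^3 - p y^2 - 4 r y + (4 p r - q^2):
  h(y) = y^3 - (-2) y^2 - 4*(-4) y + (4*(-2)*(-4) - (9)^2)
       = y^3 + (2) y^2 + (16) y + (-49).
Simplifying: h(y) = y^3 + 2*y^2 + 16*y - 49.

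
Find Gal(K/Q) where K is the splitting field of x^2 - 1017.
Gal(K/Q) = Z/2Z (cyclic of order 2)

x^2 - 1017 is irreducible over Q since 1017 is not a rational square. The splitting field Q(sqrt(1017)) has degree 2 over Q, and its unique nontrivial automorphism is sqrt(1017) ↦ -sqrt(1017). Hence Gal(Q(sqrt(1017))/Q) = Z/2Z.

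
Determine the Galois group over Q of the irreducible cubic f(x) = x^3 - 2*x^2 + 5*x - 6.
Gal(K/Q) = S_3 (symmetric group of order 6)

Compute the discriminant of x^3 + (-2)*x^2 + (5)*x + (-6): Δ = -484. Since Δ is not a rational square, the Galois group is not contained in A_3; it must be the full S_3 (irreducibility of the cubic rules out anything smaller).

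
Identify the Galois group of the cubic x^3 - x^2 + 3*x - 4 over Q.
Gal(K/Q) = S_3 (symmetric group of order 6)

Compute the discriminant of x^3 + (-1)*x^2 + (3)*x + (-4): Δ = -331. Since Δ is not a rational square, the Galois group is not contained in A_3; it must be the full S_3 (irreducibility of the cubic rules out anything smaller).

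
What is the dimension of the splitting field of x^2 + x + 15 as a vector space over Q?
[K:Q] = 2

The discriminant of x^2 + (1)*x + (15) is b^2 - 4c = 1 - (60) = -59. Since -59 is not a perfect square in Q, the polynomial is irreducible over Q. Its two roots generate a degree-2 extension, so [K:Q] = 2.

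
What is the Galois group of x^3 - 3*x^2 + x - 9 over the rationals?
Gal(K/Q) = S_3 (symmetric group of order 6)

Compute the discriminant of x^3 + (-3)*x^2 + (1)*x + (-9): Δ = -2668. Since Δ is not a rational square, the Galois group is not contained in A_3; it must be the full S_3 (irreducibility of the cubic rules out anything smaller).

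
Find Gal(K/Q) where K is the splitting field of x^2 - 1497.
Gal(K/Q) = Z/2Z (cyclic of order 2)

x^2 - 1497 is irreducible over Q since 1497 is not a rational square. The splitting field Q(sqrt(1497)) has degree 2 over Q, and its unique nontrivial automorphism is sqrt(1497) ↦ -sqrt(1497). Hence Gal(Q(sqrt(1497))/Q) = Z/2Z.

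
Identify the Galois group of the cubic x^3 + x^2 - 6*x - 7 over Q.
Gal(K/Q) = A_3 (cyclic of order 3)

Compute the discriminant of x^3 + (1)*x^2 + (-6)*x + (-7): Δ = 361. Since Δ is a perfect square (Δ = 19^2), the Galois group is contained in A_3. Irreducibility forces the group to be transitive on three roots, so Gal = A_3.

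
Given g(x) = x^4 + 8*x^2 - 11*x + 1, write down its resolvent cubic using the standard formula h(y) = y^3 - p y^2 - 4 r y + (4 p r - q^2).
h(y) = y^3 - 8*y^2 - 4*y - 89

Identify coefficients: p = 8, q = -11, r = 1.
Plug into h(y) = y^3 - p y^2 - 4 r y + (4 p r - q^2):
  h(y) = y^3 - (8) y^2 - 4*(1) y + (4*(8)*(1) - (-11)^2)
       = y^3 + (-8) y^2 + (-4) y + (-89).
Simplifying: h(y) = y^3 - 8*y^2 - 4*y - 89.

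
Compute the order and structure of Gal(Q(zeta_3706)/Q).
|Gal(Q(zeta_3706)/Q)| = phi(3706) = 1728; group ≅ (Z/3706Z)^* ≅ Z/16Z × Z/108Z

The n-th cyclotomic polynomial Φ_3706(x) is the minimal polynomial of zeta_3706 over Q and has degree phi(3706) = 1728. So Q(zeta_3706) is a degree-1728 Galois extension with Galois group (Z/3706Z)^*. By CRT, (Z/3706Z)^* ≅ (Z/2Z)^* × (Z/17Z)^* × (Z/109Z)^*. Each prime-power unit group is (Z/2Z)^* ≅ trivial group (order 1); (Z/17Z)^* ≅ Z/16Z; (Z/109Z)^* ≅ Z/108Z. Hence Gal(Q(zeta_3706)/Q) ≅ Z/16Z × Z/108Z.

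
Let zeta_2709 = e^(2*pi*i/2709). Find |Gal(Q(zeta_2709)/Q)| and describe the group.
|Gal(Q(zeta_2709)/Q)| = phi(2709) = 1512; group ≅ (Z/2709Z)^* ≅ Z/6Z × Z/6Z × Z/42Z

The n-th cyclotomic polynomial Φ_2709(x) is the minimal polynomial of zeta_2709 over Q and has degree phi(2709) = 1512. So Q(zeta_2709) is a degree-1512 Galois extension with Galois group (Z/2709Z)^*. By CRT, (Z/2709Z)^* ≅ (Z/9Z)^* × (Z/7Z)^* × (Z/43Z)^*. Each prime-power unit group is (Z/9Z)^* ≅ Z/6Z; (Z/7Z)^* ≅ Z/6Z; (Z/43Z)^* ≅ Z/42Z. Hence Gal(Q(zeta_2709)/Q) ≅ Z/6Z × Z/6Z × Z/42Z.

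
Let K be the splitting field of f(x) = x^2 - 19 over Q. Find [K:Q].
[K:Q] = 2

The polynomial x^2 - 19 is irreducible over Q since 19 is not a perfect square. Its splitting field is Q(sqrt(19)), which has degree 2 over Q.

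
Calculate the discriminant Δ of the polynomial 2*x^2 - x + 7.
Δ = -55

For a quadratic a x^2 + b x + c the discriminant is Δ = b^2 - 4ac = (-1)^2 - 4*(2)*(7) = 1 - (56) = -55.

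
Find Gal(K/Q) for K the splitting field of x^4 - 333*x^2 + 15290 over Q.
Gal(K/Q) = V_4 (Klein four-group, Z/2Z × Z/2Z)

f factors as (x^2 - 278)(x^2 - 55), so the splitting field is K = Q(sqrt(278), sqrt(55)). The elements 278, 55, 15290 are all non-squares in Q, so sqrt(278) and sqrt(55) generate independent quadratic extensions. Thus [K:Q] = 4 and Gal(K/Q) is generated by the two order-2 automorphisms sqrt(278) ↦ -sqrt(278) and sqrt(55) ↦ -sqrt(55), giving V_4.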